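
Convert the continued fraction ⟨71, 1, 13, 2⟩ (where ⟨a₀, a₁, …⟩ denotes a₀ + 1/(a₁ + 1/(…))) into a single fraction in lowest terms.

2086/29

Start with 2.
13 + 1/(2/1) = 13 + 1/2 = 27/2
1 + 1/(27/2) = 1 + 2/27 = 29/27
71 + 1/(29/27) = 71 + 27/29 = 2086/29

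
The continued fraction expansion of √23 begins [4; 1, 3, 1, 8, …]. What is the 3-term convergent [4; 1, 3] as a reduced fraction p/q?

19/4

Work from the innermost term outward:
Start with 3.
1 + 1/(3/1) = 1 + 1/3 = 4/3
4 + 1/(4/3) = 4 + 3/4 = 19/4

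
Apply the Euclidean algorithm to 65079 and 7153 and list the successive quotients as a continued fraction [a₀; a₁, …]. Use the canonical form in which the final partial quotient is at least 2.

65079 = 9·7153 + 702, so a_0 = 9
7153 = 10·702 + 133, so a_1 = 10
702 = 5·133 + 37, so a_2 = 5
133 = 3·37 + 22, so a_3 = 3
37 = 1·22 + 15, so a_4 = 1
22 = 1·15 + 7, so a_5 = 1
15 = 2·7 + 1, so a_6 = 2
7 = 7·1 + 0, so a_7 = 7

[9; 10, 5, 3, 1, 1, 2, 7]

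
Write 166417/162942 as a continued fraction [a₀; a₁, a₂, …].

166417 ÷ 162942 → quotient 1, remainder 3475
162942 ÷ 3475 → quotient 46, remainder 3092
3475 ÷ 3092 → quotient 1, remainder 383
3092 ÷ 383 → quotient 8, remainder 28
383 ÷ 28 → quotient 13, remainder 19
28 ÷ 19 → quotient 1, remainder 9
19 ÷ 9 → quotient 2, remainder 1
9 ÷ 1 → quotient 9, remainder 0

[1; 46, 1, 8, 13, 1, 2, 9]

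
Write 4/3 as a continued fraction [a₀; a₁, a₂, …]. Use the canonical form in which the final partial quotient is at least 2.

⌊4/3⌋ = 1, remainder 1
⌊3/1⌋ = 3, remainder 0

[1; 3]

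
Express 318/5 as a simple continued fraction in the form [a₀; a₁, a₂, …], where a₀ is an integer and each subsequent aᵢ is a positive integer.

[63; 1, 1, 2]

Run the Euclidean algorithm, recording each quotient:
318 = 63·5 + 3, so a_0 = 63
5 = 1·3 + 2, so a_1 = 1
3 = 1·2 + 1, so a_2 = 1
2 = 2·1 + 0, so a_3 = 2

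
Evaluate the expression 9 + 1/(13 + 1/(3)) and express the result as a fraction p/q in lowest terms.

363/40

Build up convergents one term at a time:
a_0 = 9: 9/1
a_1 = 13: 118/13
a_2 = 3: 363/40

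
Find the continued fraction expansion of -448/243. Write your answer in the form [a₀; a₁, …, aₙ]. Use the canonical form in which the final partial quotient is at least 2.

[-2; 6, 2, 1, 1, 7]

⌊-448/243⌋ = -2, remainder 38
⌊243/38⌋ = 6, remainder 15
⌊38/15⌋ = 2, remainder 8
⌊15/8⌋ = 1, remainder 7
⌊8/7⌋ = 1, remainder 1
⌊7/1⌋ = 7, remainder 0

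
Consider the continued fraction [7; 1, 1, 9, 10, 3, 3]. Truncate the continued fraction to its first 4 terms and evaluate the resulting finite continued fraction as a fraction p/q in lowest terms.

a_0 = 7: 7/1
a_1 = 1: 8/1
a_2 = 1: 15/2
a_3 = 9: 143/19

143/19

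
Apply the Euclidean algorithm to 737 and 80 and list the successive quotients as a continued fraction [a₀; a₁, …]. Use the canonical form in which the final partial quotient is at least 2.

737 ÷ 80 → quotient 9, remainder 17
80 ÷ 17 → quotient 4, remainder 12
17 ÷ 12 → quotient 1, remainder 5
12 ÷ 5 → quotient 2, remainder 2
5 ÷ 2 → quotient 2, remainder 1
2 ÷ 1 → quotient 2, remainder 0

[9; 4, 1, 2, 2, 2]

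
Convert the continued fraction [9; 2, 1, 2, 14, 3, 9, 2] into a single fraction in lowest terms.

a_0 = 9: 9/1
a_1 = 2: 19/2
a_2 = 1: 28/3
a_3 = 2: 75/8
a_4 = 14: 1078/115
a_5 = 3: 3309/353
a_6 = 9: 30859/3292
a_7 = 2: 65027/6937

65027/6937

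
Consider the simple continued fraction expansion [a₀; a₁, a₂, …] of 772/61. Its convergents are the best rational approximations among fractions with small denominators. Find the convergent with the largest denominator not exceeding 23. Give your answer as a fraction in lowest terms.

a_0 = 12: 12/1  (≤ bound)
a_1 = 1: 13/1  (≤ bound)
a_2 = 1: 25/2  (≤ bound)
a_3 = 1: 38/3  (≤ bound)
a_4 = 9: 367/29  (> 23, stop)

38/3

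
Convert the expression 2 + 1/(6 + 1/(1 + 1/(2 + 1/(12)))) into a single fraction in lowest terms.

531/247

Starting at the tail and folding back:
Start with 12.
2 + 1/(12/1) = 2 + 1/12 = 25/12
1 + 1/(25/12) = 1 + 12/25 = 37/25
6 + 1/(37/25) = 6 + 25/37 = 247/37
2 + 1/(247/37) = 2 + 37/247 = 531/247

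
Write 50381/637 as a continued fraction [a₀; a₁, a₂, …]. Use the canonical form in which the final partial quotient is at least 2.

[79; 10, 1, 57]

50381 = 79·637 + 58, so a_0 = 79
637 = 10·58 + 57, so a_1 = 10
58 = 1·57 + 1, so a_2 = 1
57 = 57·1 + 0, so a_3 = 57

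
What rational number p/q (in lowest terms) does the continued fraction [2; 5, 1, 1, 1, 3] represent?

135/62

a_0 = 2: 2/1
a_1 = 5: 11/5
a_2 = 1: 13/6
a_3 = 1: 24/11
a_4 = 1: 37/17
a_5 = 3: 135/62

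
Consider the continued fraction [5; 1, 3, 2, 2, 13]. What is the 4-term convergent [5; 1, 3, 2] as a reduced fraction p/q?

Work from the innermost term outward:
Start with 2.
3 + 1/(2/1) = 3 + 1/2 = 7/2
1 + 1/(7/2) = 1 + 2/7 = 9/7
5 + 1/(9/7) = 5 + 7/9 = 52/9

52/9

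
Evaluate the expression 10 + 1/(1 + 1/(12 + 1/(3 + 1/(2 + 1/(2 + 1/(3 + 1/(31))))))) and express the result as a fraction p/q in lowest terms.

Start with 31.
3 + 1/(31/1) = 3 + 1/31 = 94/31
2 + 1/(94/31) = 2 + 31/94 = 219/94
2 + 1/(219/94) = 2 + 94/219 = 532/219
3 + 1/(532/219) = 3 + 219/532 = 1815/532
12 + 1/(1815/532) = 12 + 532/1815 = 22312/1815
1 + 1/(22312/1815) = 1 + 1815/22312 = 24127/22312
10 + 1/(24127/22312) = 10 + 22312/24127 = 263582/24127

263582/24127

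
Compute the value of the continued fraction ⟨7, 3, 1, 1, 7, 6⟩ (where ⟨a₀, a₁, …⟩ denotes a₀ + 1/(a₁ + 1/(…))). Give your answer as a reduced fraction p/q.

Start with 6.
7 + 1/(6/1) = 7 + 1/6 = 43/6
1 + 1/(43/6) = 1 + 6/43 = 49/43
1 + 1/(49/43) = 1 + 43/49 = 92/49
3 + 1/(92/49) = 3 + 49/92 = 325/92
7 + 1/(325/92) = 7 + 92/325 = 2367/325

2367/325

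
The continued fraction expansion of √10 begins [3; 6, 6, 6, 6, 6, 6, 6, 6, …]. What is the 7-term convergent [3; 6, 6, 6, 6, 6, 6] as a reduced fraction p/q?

Work from the innermost term outward:
Start with 6.
6 + 1/(6/1) = 6 + 1/6 = 37/6
6 + 1/(37/6) = 6 + 6/37 = 228/37
6 + 1/(228/37) = 6 + 37/228 = 1405/228
6 + 1/(1405/228) = 6 + 228/1405 = 8658/1405
6 + 1/(8658/1405) = 6 + 1405/8658 = 53353/8658
3 + 1/(53353/8658) = 3 + 8658/53353 = 168717/53353

168717/53353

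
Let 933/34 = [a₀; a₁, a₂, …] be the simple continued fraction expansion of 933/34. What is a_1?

933 = 27·34 + 15, so a_0 = 27
34 = 2·15 + 4, so a_1 = 2

2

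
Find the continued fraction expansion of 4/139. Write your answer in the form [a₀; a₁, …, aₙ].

[0; 34, 1, 3]

4 = 0·139 + 4, so a_0 = 0
139 = 34·4 + 3, so a_1 = 34
4 = 1·3 + 1, so a_2 = 1
3 = 3·1 + 0, so a_3 = 3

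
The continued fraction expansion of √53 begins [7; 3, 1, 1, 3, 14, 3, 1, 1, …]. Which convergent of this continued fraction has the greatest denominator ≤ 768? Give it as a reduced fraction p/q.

2599/357

List convergents until the denominator exceeds the bound:
a_0 = 7: 7/1  (≤ bound)
a_1 = 3: 22/3  (≤ bound)
a_2 = 1: 29/4  (≤ bound)
a_3 = 1: 51/7  (≤ bound)
a_4 = 3: 182/25  (≤ bound)
a_5 = 14: 2599/357  (≤ bound)
a_6 = 3: 7979/1096  (> 768, stop)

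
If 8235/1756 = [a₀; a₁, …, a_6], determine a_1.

1

⌊8235/1756⌋ = 4, remainder 1211
⌊1756/1211⌋ = 1, remainder 545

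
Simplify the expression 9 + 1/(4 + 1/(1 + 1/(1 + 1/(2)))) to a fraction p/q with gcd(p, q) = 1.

212/23

Start with 2.
1 + 1/(2/1) = 1 + 1/2 = 3/2
1 + 1/(3/2) = 1 + 2/3 = 5/3
4 + 1/(5/3) = 4 + 3/5 = 23/5
9 + 1/(23/5) = 9 + 5/23 = 212/23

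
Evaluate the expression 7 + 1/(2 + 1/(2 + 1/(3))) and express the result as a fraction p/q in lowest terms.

Starting at the tail and folding back:
Start with 3.
2 + 1/(3/1) = 2 + 1/3 = 7/3
2 + 1/(7/3) = 2 + 3/7 = 17/7
7 + 1/(17/7) = 7 + 7/17 = 126/17

126/17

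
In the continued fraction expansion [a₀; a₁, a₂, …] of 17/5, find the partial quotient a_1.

2

Apply division with remainder until the remainder is 0:
17 = 3·5 + 2, so a_0 = 3
5 = 2·2 + 1, so a_1 = 2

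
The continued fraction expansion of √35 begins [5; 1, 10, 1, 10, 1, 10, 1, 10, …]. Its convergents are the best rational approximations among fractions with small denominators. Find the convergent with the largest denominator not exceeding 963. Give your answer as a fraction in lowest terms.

a_0 = 5: 5/1  (≤ bound)
a_1 = 1: 6/1  (≤ bound)
a_2 = 10: 65/11  (≤ bound)
a_3 = 1: 71/12  (≤ bound)
a_4 = 10: 775/131  (≤ bound)
a_5 = 1: 846/143  (≤ bound)
a_6 = 10: 9235/1561  (> 963, stop)

846/143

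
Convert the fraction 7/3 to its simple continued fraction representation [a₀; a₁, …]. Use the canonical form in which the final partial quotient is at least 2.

7 = 2·3 + 1, so a_0 = 2
3 = 3·1 + 0, so a_1 = 3

[2; 3]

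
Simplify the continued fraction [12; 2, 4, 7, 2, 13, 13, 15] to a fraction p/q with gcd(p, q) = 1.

a_0 = 12: 12/1
a_1 = 2: 25/2
a_2 = 4: 112/9
a_3 = 7: 809/65
a_4 = 2: 1730/139
a_5 = 13: 23299/1872
a_6 = 13: 304617/24475
a_7 = 15: 4592554/368997

4592554/368997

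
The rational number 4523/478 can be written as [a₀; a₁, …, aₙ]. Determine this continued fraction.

⌊4523/478⌋ = 9, remainder 221
⌊478/221⌋ = 2, remainder 36
⌊221/36⌋ = 6, remainder 5
⌊36/5⌋ = 7, remainder 1
⌊5/1⌋ = 5, remainder 0

[9; 2, 6, 7, 5]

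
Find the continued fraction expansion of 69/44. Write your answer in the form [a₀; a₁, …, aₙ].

Repeatedly divide and take the remainder:
69 ÷ 44 → quotient 1, remainder 25
44 ÷ 25 → quotient 1, remainder 19
25 ÷ 19 → quotient 1, remainder 6
19 ÷ 6 → quotient 3, remainder 1
6 ÷ 1 → quotient 6, remainder 0

[1; 1, 1, 3, 6]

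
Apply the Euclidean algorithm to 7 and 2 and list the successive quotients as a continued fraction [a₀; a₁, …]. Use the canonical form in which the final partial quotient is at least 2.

[3; 2]

Apply division with remainder until the remainder is 0:
⌊7/2⌋ = 3, remainder 1
⌊2/1⌋ = 2, remainder 0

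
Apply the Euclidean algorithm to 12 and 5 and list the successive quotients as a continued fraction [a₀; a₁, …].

[2; 2, 2]

⌊12/5⌋ = 2, remainder 2
⌊5/2⌋ = 2, remainder 1
⌊2/1⌋ = 2, remainder 0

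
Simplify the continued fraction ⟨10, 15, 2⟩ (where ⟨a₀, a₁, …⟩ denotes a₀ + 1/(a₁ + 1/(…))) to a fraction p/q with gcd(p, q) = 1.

a_0 = 10: 10/1
a_1 = 15: 151/15
a_2 = 2: 312/31

312/31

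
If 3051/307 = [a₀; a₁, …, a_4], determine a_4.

Apply division with remainder until the remainder is 0:
⌊3051/307⌋ = 9, remainder 288
⌊307/288⌋ = 1, remainder 19
⌊288/19⌋ = 15, remainder 3
⌊19/3⌋ = 6, remainder 1
⌊3/1⌋ = 3, remainder 0

3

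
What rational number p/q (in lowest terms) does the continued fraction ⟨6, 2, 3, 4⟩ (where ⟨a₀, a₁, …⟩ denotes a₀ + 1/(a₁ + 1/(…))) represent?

a_0 = 6: 6/1
a_1 = 2: 13/2
a_2 = 3: 45/7
a_3 = 4: 193/30

193/30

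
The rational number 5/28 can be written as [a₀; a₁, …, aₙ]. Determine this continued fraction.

5 = 0·28 + 5, so a_0 = 0
28 = 5·5 + 3, so a_1 = 5
5 = 1·3 + 2, so a_2 = 1
3 = 1·2 + 1, so a_3 = 1
2 = 2·1 + 0, so a_4 = 2

[0; 5, 1, 1, 2]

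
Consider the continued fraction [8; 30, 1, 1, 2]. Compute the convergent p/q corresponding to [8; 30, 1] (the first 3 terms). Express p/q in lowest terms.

249/31

Start with 1.
30 + 1/(1/1) = 30 + 1/1 = 31/1
8 + 1/(31/1) = 8 + 1/31 = 249/31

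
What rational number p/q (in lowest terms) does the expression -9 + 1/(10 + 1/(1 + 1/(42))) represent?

-4205/472

Build up convergents one term at a time:
a_0 = -9: -9/1
a_1 = 10: -89/10
a_2 = 1: -98/11
a_3 = 42: -4205/472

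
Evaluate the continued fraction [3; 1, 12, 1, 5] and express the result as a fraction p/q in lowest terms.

Build up convergents one term at a time:
a_0 = 3: 3/1
a_1 = 1: 4/1
a_2 = 12: 51/13
a_3 = 1: 55/14
a_4 = 5: 326/83

326/83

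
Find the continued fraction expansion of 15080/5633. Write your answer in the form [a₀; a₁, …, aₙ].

[2; 1, 2, 10, 2, 1, 58]

Apply division with remainder until the remainder is 0:
⌊15080/5633⌋ = 2, remainder 3814
⌊5633/3814⌋ = 1, remainder 1819
⌊3814/1819⌋ = 2, remainder 176
⌊1819/176⌋ = 10, remainder 59
⌊176/59⌋ = 2, remainder 58
⌊59/58⌋ = 1, remainder 1
⌊58/1⌋ = 58, remainder 0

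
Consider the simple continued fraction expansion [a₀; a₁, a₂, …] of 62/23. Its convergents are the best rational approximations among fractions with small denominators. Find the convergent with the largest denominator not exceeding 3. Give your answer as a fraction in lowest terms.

a_0 = 2: 2/1  (≤ bound)
a_1 = 1: 3/1  (≤ bound)
a_2 = 2: 8/3  (≤ bound)
a_3 = 3: 27/10  (> 3, stop)

8/3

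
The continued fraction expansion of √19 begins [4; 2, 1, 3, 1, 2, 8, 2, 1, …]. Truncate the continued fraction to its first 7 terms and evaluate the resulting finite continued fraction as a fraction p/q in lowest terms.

Build up convergents one term at a time:
a_0 = 4: 4/1
a_1 = 2: 9/2
a_2 = 1: 13/3
a_3 = 3: 48/11
a_4 = 1: 61/14
a_5 = 2: 170/39
a_6 = 8: 1421/326

1421/326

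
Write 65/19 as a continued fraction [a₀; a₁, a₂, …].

Repeatedly divide and take the remainder:
⌊65/19⌋ = 3, remainder 8
⌊19/8⌋ = 2, remainder 3
⌊8/3⌋ = 2, remainder 2
⌊3/2⌋ = 1, remainder 1
⌊2/1⌋ = 2, remainder 0

[3; 2, 2, 1, 2]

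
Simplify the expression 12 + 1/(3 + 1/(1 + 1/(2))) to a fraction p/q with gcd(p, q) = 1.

135/11

Build up convergents one term at a time:
a_0 = 12: 12/1
a_1 = 3: 37/3
a_2 = 1: 49/4
a_3 = 2: 135/11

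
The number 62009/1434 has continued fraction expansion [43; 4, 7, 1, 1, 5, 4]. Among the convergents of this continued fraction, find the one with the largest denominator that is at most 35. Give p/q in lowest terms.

1427/33

a_0 = 43: 43/1  (≤ bound)
a_1 = 4: 173/4  (≤ bound)
a_2 = 7: 1254/29  (≤ bound)
a_3 = 1: 1427/33  (≤ bound)
a_4 = 1: 2681/62  (> 35, stop)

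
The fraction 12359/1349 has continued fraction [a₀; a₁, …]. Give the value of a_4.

12359 ÷ 1349 → quotient 9, remainder 218
1349 ÷ 218 → quotient 6, remainder 41
218 ÷ 41 → quotient 5, remainder 13
41 ÷ 13 → quotient 3, remainder 2
13 ÷ 2 → quotient 6, remainder 1

6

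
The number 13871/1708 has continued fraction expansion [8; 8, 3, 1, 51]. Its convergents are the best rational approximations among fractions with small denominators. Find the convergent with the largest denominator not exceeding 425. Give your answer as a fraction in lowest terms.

268/33

a_0 = 8: 8/1  (≤ bound)
a_1 = 8: 65/8  (≤ bound)
a_2 = 3: 203/25  (≤ bound)
a_3 = 1: 268/33  (≤ bound)
a_4 = 51: 13871/1708  (> 425, stop)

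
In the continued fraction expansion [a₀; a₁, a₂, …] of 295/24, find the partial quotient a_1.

3

⌊295/24⌋ = 12, remainder 7
⌊24/7⌋ = 3, remainder 3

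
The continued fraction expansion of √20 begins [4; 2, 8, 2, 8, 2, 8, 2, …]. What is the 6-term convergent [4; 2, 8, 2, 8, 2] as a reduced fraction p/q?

2889/646

Starting at the tail and folding back:
Start with 2.
8 + 1/(2/1) = 8 + 1/2 = 17/2
2 + 1/(17/2) = 2 + 2/17 = 36/17
8 + 1/(36/17) = 8 + 17/36 = 305/36
2 + 1/(305/36) = 2 + 36/305 = 646/305
4 + 1/(646/305) = 4 + 305/646 = 2889/646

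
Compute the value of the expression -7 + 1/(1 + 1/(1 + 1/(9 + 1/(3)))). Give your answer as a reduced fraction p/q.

-382/59

Start with 3.
9 + 1/(3/1) = 9 + 1/3 = 28/3
1 + 1/(28/3) = 1 + 3/28 = 31/28
1 + 1/(31/28) = 1 + 28/31 = 59/31
-7 + 1/(59/31) = -7 + 31/59 = -382/59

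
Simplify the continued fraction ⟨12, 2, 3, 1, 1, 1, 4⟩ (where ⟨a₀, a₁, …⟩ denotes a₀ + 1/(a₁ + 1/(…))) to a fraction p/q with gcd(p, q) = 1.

Start with 4.
1 + 1/(4/1) = 1 + 1/4 = 5/4
1 + 1/(5/4) = 1 + 4/5 = 9/5
1 + 1/(9/5) = 1 + 5/9 = 14/9
3 + 1/(14/9) = 3 + 9/14 = 51/14
2 + 1/(51/14) = 2 + 14/51 = 116/51
12 + 1/(116/51) = 12 + 51/116 = 1443/116

1443/116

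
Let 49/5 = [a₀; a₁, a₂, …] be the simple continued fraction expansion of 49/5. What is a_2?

4

⌊49/5⌋ = 9, remainder 4
⌊5/4⌋ = 1, remainder 1
⌊4/1⌋ = 4, remainder 0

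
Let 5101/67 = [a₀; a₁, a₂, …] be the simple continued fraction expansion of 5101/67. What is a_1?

Repeatedly divide and take the remainder:
⌊5101/67⌋ = 76, remainder 9
⌊67/9⌋ = 7, remainder 4

7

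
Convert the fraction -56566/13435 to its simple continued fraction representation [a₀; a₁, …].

-56566 ÷ 13435 → quotient -5, remainder 10609
13435 ÷ 10609 → quotient 1, remainder 2826
10609 ÷ 2826 → quotient 3, remainder 2131
2826 ÷ 2131 → quotient 1, remainder 695
2131 ÷ 695 → quotient 3, remainder 46
695 ÷ 46 → quotient 15, remainder 5
46 ÷ 5 → quotient 9, remainder 1
5 ÷ 1 → quotient 5, remainder 0

[-5; 1, 3, 1, 3, 15, 9, 5]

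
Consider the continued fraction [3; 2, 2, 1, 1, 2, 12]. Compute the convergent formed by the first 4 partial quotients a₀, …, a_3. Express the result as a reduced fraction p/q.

24/7

a_0 = 3: 3/1
a_1 = 2: 7/2
a_2 = 2: 17/5
a_3 = 1: 24/7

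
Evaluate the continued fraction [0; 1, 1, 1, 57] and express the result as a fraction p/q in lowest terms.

a_0 = 0: 0/1
a_1 = 1: 1/1
a_2 = 1: 1/2
a_3 = 1: 2/3
a_4 = 57: 115/173

115/173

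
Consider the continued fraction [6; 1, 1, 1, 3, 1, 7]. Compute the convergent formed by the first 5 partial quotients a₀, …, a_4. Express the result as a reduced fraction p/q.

73/11

Start with 3.
1 + 1/(3/1) = 1 + 1/3 = 4/3
1 + 1/(4/3) = 1 + 3/4 = 7/4
1 + 1/(7/4) = 1 + 4/7 = 11/7
6 + 1/(11/7) = 6 + 7/11 = 73/11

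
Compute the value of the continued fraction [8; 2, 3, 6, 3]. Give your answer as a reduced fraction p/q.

Start with 3.
6 + 1/(3/1) = 6 + 1/3 = 19/3
3 + 1/(19/3) = 3 + 3/19 = 60/19
2 + 1/(60/19) = 2 + 19/60 = 139/60
8 + 1/(139/60) = 8 + 60/139 = 1172/139

1172/139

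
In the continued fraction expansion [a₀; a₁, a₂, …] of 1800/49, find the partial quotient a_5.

3

⌊1800/49⌋ = 36, remainder 36
⌊49/36⌋ = 1, remainder 13
⌊36/13⌋ = 2, remainder 10
⌊13/10⌋ = 1, remainder 3
⌊10/3⌋ = 3, remainder 1
⌊3/1⌋ = 3, remainder 0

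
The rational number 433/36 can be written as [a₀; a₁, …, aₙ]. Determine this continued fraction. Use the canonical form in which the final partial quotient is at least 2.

433 = 12·36 + 1, so a_0 = 12
36 = 36·1 + 0, so a_1 = 36

[12; 36]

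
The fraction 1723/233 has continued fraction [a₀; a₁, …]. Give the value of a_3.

1

Run the Euclidean algorithm, recording each quotient:
1723 = 7·233 + 92, so a_0 = 7
233 = 2·92 + 49, so a_1 = 2
92 = 1·49 + 43, so a_2 = 1
49 = 1·43 + 6, so a_3 = 1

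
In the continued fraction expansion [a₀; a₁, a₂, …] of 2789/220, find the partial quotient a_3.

⌊2789/220⌋ = 12, remainder 149
⌊220/149⌋ = 1, remainder 71
⌊149/71⌋ = 2, remainder 7
⌊71/7⌋ = 10, remainder 1

10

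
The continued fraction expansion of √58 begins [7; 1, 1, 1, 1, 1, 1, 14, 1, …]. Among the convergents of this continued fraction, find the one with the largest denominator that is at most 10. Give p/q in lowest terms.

61/8

a_0 = 7: 7/1  (≤ bound)
a_1 = 1: 8/1  (≤ bound)
a_2 = 1: 15/2  (≤ bound)
a_3 = 1: 23/3  (≤ bound)
a_4 = 1: 38/5  (≤ bound)
a_5 = 1: 61/8  (≤ bound)
a_6 = 1: 99/13  (> 10, stop)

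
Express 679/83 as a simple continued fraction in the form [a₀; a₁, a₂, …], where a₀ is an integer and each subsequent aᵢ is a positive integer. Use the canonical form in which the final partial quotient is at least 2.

Apply division with remainder until the remainder is 0:
⌊679/83⌋ = 8, remainder 15
⌊83/15⌋ = 5, remainder 8
⌊15/8⌋ = 1, remainder 7
⌊8/7⌋ = 1, remainder 1
⌊7/1⌋ = 7, remainder 0

[8; 5, 1, 1, 7]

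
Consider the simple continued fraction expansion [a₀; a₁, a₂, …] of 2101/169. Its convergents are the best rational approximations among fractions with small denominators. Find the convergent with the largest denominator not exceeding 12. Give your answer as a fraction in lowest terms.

87/7

a_0 = 12: 12/1  (≤ bound)
a_1 = 2: 25/2  (≤ bound)
a_2 = 3: 87/7  (≤ bound)
a_3 = 5: 460/37  (> 12, stop)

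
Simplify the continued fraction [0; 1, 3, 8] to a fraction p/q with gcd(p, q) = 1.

25/33

a_0 = 0: 0/1
a_1 = 1: 1/1
a_2 = 3: 3/4
a_3 = 8: 25/33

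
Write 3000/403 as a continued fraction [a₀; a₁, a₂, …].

[7; 2, 3, 1, 44]

Repeatedly divide and take the remainder:
⌊3000/403⌋ = 7, remainder 179
⌊403/179⌋ = 2, remainder 45
⌊179/45⌋ = 3, remainder 44
⌊45/44⌋ = 1, remainder 1
⌊44/1⌋ = 44, remainder 0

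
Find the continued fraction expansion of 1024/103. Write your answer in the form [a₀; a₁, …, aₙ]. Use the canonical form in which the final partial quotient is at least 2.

1024 ÷ 103 → quotient 9, remainder 97
103 ÷ 97 → quotient 1, remainder 6
97 ÷ 6 → quotient 16, remainder 1
6 ÷ 1 → quotient 6, remainder 0

[9; 1, 16, 6]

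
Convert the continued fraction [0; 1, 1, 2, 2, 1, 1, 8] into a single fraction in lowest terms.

Starting at the tail and folding back:
Start with 8.
1 + 1/(8/1) = 1 + 1/8 = 9/8
1 + 1/(9/8) = 1 + 8/9 = 17/9
2 + 1/(17/9) = 2 + 9/17 = 43/17
2 + 1/(43/17) = 2 + 17/43 = 103/43
1 + 1/(103/43) = 1 + 43/103 = 146/103
1 + 1/(146/103) = 1 + 103/146 = 249/146
0 + 1/(249/146) = 0 + 146/249 = 146/249

146/249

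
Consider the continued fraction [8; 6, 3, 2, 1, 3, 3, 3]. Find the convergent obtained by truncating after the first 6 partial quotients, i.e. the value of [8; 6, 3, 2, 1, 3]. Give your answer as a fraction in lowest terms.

Use the convergent recurrence hₖ = aₖ·hₖ₋₁ + hₖ₋₂ (and likewise for the denominators kₖ):
a_0 = 8: 8/1
a_1 = 6: 49/6
a_2 = 3: 155/19
a_3 = 2: 359/44
a_4 = 1: 514/63
a_5 = 3: 1901/233

1901/233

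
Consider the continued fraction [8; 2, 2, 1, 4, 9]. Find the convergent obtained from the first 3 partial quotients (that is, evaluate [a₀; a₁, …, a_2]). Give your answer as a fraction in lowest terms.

42/5

Starting at the tail and folding back:
Start with 2.
2 + 1/(2/1) = 2 + 1/2 = 5/2
8 + 1/(5/2) = 8 + 2/5 = 42/5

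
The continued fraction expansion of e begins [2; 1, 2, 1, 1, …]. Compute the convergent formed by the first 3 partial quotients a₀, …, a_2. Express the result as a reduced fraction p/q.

a_0 = 2: 2/1
a_1 = 1: 3/1
a_2 = 2: 8/3

8/3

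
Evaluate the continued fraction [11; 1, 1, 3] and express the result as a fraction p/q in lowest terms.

81/7

Work from the innermost term outward:
Start with 3.
1 + 1/(3/1) = 1 + 1/3 = 4/3
1 + 1/(4/3) = 1 + 3/4 = 7/4
11 + 1/(7/4) = 11 + 4/7 = 81/7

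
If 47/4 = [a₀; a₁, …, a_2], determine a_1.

⌊47/4⌋ = 11, remainder 3
⌊4/3⌋ = 1, remainder 1

1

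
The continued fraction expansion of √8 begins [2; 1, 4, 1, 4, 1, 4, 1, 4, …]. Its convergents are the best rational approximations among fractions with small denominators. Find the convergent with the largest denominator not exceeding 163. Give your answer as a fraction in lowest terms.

a_0 = 2: 2/1  (≤ bound)
a_1 = 1: 3/1  (≤ bound)
a_2 = 4: 14/5  (≤ bound)
a_3 = 1: 17/6  (≤ bound)
a_4 = 4: 82/29  (≤ bound)
a_5 = 1: 99/35  (≤ bound)
a_6 = 4: 478/169  (> 163, stop)

99/35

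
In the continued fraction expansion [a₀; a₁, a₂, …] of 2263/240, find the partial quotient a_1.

2

2263 ÷ 240 → quotient 9, remainder 103
240 ÷ 103 → quotient 2, remainder 34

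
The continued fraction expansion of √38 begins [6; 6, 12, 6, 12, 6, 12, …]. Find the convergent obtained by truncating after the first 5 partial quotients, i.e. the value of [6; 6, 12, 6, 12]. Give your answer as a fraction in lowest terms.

33294/5401

Work from the innermost term outward:
Start with 12.
6 + 1/(12/1) = 6 + 1/12 = 73/12
12 + 1/(73/12) = 12 + 12/73 = 888/73
6 + 1/(888/73) = 6 + 73/888 = 5401/888
6 + 1/(5401/888) = 6 + 888/5401 = 33294/5401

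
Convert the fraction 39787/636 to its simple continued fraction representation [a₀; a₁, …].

[62; 1, 1, 3, 1, 3, 1, 14]

Repeatedly divide and take the remainder:
39787 ÷ 636 → quotient 62, remainder 355
636 ÷ 355 → quotient 1, remainder 281
355 ÷ 281 → quotient 1, remainder 74
281 ÷ 74 → quotient 3, remainder 59
74 ÷ 59 → quotient 1, remainder 15
59 ÷ 15 → quotient 3, remainder 14
15 ÷ 14 → quotient 1, remainder 1
14 ÷ 1 → quotient 14, remainder 0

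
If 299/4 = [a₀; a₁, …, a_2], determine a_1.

1

299 ÷ 4 → quotient 74, remainder 3
4 ÷ 3 → quotient 1, remainder 1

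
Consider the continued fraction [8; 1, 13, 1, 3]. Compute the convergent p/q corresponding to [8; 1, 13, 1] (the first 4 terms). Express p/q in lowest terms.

134/15

Start with 1.
13 + 1/(1/1) = 13 + 1/1 = 14/1
1 + 1/(14/1) = 1 + 1/14 = 15/14
8 + 1/(15/14) = 8 + 14/15 = 134/15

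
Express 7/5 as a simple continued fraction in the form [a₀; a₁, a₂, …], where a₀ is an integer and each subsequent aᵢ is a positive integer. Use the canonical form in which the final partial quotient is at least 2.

[1; 2, 2]

7 ÷ 5 → quotient 1, remainder 2
5 ÷ 2 → quotient 2, remainder 1
2 ÷ 1 → quotient 2, remainder 0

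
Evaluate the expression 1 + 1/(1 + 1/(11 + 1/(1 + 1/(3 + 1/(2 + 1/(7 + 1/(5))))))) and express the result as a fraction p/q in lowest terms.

Start with 5.
7 + 1/(5/1) = 7 + 1/5 = 36/5
2 + 1/(36/5) = 2 + 5/36 = 77/36
3 + 1/(77/36) = 3 + 36/77 = 267/77
1 + 1/(267/77) = 1 + 77/267 = 344/267
11 + 1/(344/267) = 11 + 267/344 = 4051/344
1 + 1/(4051/344) = 1 + 344/4051 = 4395/4051
1 + 1/(4395/4051) = 1 + 4051/4395 = 8446/4395

8446/4395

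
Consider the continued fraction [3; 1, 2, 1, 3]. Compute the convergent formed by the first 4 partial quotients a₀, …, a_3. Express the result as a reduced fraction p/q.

Build up convergents one term at a time:
a_0 = 3: 3/1
a_1 = 1: 4/1
a_2 = 2: 11/3
a_3 = 1: 15/4

15/4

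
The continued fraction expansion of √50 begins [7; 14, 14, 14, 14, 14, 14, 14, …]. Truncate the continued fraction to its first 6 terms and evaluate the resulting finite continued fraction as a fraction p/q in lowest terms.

Collapse the nested fraction from the inside out:
Start with 14.
14 + 1/(14/1) = 14 + 1/14 = 197/14
14 + 1/(197/14) = 14 + 14/197 = 2772/197
14 + 1/(2772/197) = 14 + 197/2772 = 39005/2772
14 + 1/(39005/2772) = 14 + 2772/39005 = 548842/39005
7 + 1/(548842/39005) = 7 + 39005/548842 = 3880899/548842

3880899/548842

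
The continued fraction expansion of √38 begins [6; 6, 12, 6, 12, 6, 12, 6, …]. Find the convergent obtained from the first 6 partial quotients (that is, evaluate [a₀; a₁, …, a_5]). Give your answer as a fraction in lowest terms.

Start with 6.
12 + 1/(6/1) = 12 + 1/6 = 73/6
6 + 1/(73/6) = 6 + 6/73 = 444/73
12 + 1/(444/73) = 12 + 73/444 = 5401/444
6 + 1/(5401/444) = 6 + 444/5401 = 32850/5401
6 + 1/(32850/5401) = 6 + 5401/32850 = 202501/32850

202501/32850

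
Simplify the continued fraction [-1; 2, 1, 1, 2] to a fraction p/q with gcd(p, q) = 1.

-8/13

Start with 2.
1 + 1/(2/1) = 1 + 1/2 = 3/2
1 + 1/(3/2) = 1 + 2/3 = 5/3
2 + 1/(5/3) = 2 + 3/5 = 13/5
-1 + 1/(13/5) = -1 + 5/13 = -8/13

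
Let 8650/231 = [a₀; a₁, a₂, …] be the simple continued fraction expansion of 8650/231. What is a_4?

3

8650 = 37·231 + 103, so a_0 = 37
231 = 2·103 + 25, so a_1 = 2
103 = 4·25 + 3, so a_2 = 4
25 = 8·3 + 1, so a_3 = 8
3 = 3·1 + 0, so a_4 = 3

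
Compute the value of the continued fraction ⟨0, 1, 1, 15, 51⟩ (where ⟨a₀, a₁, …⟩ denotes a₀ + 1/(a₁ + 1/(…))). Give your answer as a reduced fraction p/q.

817/1583

Collapse the nested fraction from the inside out:
Start with 51.
15 + 1/(51/1) = 15 + 1/51 = 766/51
1 + 1/(766/51) = 1 + 51/766 = 817/766
1 + 1/(817/766) = 1 + 766/817 = 1583/817
0 + 1/(1583/817) = 0 + 817/1583 = 817/1583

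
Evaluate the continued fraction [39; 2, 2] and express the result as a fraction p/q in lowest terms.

197/5

Start with 2.
2 + 1/(2/1) = 2 + 1/2 = 5/2
39 + 1/(5/2) = 39 + 2/5 = 197/5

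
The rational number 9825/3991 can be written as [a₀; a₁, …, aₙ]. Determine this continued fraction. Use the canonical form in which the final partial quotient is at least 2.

Apply division with remainder until the remainder is 0:
⌊9825/3991⌋ = 2, remainder 1843
⌊3991/1843⌋ = 2, remainder 305
⌊1843/305⌋ = 6, remainder 13
⌊305/13⌋ = 23, remainder 6
⌊13/6⌋ = 2, remainder 1
⌊6/1⌋ = 6, remainder 0

[2; 2, 6, 23, 2, 6]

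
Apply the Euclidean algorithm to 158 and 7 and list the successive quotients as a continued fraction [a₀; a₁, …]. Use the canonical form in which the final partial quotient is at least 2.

[22; 1, 1, 3]

Apply division with remainder until the remainder is 0:
158 = 22·7 + 4, so a_0 = 22
7 = 1·4 + 3, so a_1 = 1
4 = 1·3 + 1, so a_2 = 1
3 = 3·1 + 0, so a_3 = 3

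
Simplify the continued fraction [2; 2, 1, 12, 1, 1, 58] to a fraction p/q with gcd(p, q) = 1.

10826/4623

Use the convergent recurrence hₖ = aₖ·hₖ₋₁ + hₖ₋₂ (and likewise for the denominators kₖ):
a_0 = 2: 2/1
a_1 = 2: 5/2
a_2 = 1: 7/3
a_3 = 12: 89/38
a_4 = 1: 96/41
a_5 = 1: 185/79
a_6 = 58: 10826/4623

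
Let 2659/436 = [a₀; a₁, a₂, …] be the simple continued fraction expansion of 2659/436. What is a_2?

Apply division with remainder until the remainder is 0:
⌊2659/436⌋ = 6, remainder 43
⌊436/43⌋ = 10, remainder 6
⌊43/6⌋ = 7, remainder 1

7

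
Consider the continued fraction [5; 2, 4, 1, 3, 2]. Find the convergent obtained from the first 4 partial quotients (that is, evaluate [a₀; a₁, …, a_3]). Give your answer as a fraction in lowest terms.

60/11

Work from the innermost term outward:
Start with 1.
4 + 1/(1/1) = 4 + 1/1 = 5/1
2 + 1/(5/1) = 2 + 1/5 = 11/5
5 + 1/(11/5) = 5 + 5/11 = 60/11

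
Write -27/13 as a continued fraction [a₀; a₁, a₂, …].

-27 = -3·13 + 12, so a_0 = -3
13 = 1·12 + 1, so a_1 = 1
12 = 12·1 + 0, so a_2 = 12

[-3; 1, 12]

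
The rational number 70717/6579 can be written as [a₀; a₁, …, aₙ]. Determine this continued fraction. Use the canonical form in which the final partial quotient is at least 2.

Run the Euclidean algorithm, recording each quotient:
⌊70717/6579⌋ = 10, remainder 4927
⌊6579/4927⌋ = 1, remainder 1652
⌊4927/1652⌋ = 2, remainder 1623
⌊1652/1623⌋ = 1, remainder 29
⌊1623/29⌋ = 55, remainder 28
⌊29/28⌋ = 1, remainder 1
⌊28/1⌋ = 28, remainder 0

[10; 1, 2, 1, 55, 1, 28]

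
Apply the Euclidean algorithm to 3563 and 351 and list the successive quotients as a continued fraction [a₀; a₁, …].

3563 ÷ 351 → quotient 10, remainder 53
351 ÷ 53 → quotient 6, remainder 33
53 ÷ 33 → quotient 1, remainder 20
33 ÷ 20 → quotient 1, remainder 13
20 ÷ 13 → quotient 1, remainder 7
13 ÷ 7 → quotient 1, remainder 6
7 ÷ 6 → quotient 1, remainder 1
6 ÷ 1 → quotient 6, remainder 0

[10; 6, 1, 1, 1, 1, 1, 6]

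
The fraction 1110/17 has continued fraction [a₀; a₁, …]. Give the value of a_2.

1110 = 65·17 + 5, so a_0 = 65
17 = 3·5 + 2, so a_1 = 3
5 = 2·2 + 1, so a_2 = 2

2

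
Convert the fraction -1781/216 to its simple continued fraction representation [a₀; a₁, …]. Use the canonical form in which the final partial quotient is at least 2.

[-9; 1, 3, 13, 4]

-1781 = -9·216 + 163, so a_0 = -9
216 = 1·163 + 53, so a_1 = 1
163 = 3·53 + 4, so a_2 = 3
53 = 13·4 + 1, so a_3 = 13
4 = 4·1 + 0, so a_4 = 4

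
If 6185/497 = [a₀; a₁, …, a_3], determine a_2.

6185 ÷ 497 → quotient 12, remainder 221
497 ÷ 221 → quotient 2, remainder 55
221 ÷ 55 → quotient 4, remainder 1

4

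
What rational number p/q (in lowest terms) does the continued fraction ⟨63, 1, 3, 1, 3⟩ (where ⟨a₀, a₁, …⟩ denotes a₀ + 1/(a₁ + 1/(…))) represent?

a_0 = 63: 63/1
a_1 = 1: 64/1
a_2 = 3: 255/4
a_3 = 1: 319/5
a_4 = 3: 1212/19

1212/19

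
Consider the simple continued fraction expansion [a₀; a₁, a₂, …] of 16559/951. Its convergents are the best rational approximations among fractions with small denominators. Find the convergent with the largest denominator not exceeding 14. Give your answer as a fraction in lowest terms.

209/12

a_0 = 17: 17/1  (≤ bound)
a_1 = 2: 35/2  (≤ bound)
a_2 = 2: 87/5  (≤ bound)
a_3 = 2: 209/12  (≤ bound)
a_4 = 1: 296/17  (> 14, stop)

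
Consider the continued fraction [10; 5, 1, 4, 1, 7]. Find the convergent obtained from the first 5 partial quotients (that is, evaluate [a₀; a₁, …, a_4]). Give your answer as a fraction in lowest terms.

356/35

Start with 1.
4 + 1/(1/1) = 4 + 1/1 = 5/1
1 + 1/(5/1) = 1 + 1/5 = 6/5
5 + 1/(6/5) = 5 + 5/6 = 35/6
10 + 1/(35/6) = 10 + 6/35 = 356/35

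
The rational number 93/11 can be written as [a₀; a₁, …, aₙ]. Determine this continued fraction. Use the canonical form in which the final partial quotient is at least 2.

93 ÷ 11 → quotient 8, remainder 5
11 ÷ 5 → quotient 2, remainder 1
5 ÷ 1 → quotient 5, remainder 0

[8; 2, 5]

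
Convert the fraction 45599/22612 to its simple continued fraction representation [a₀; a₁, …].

Repeatedly divide and take the remainder:
45599 ÷ 22612 → quotient 2, remainder 375
22612 ÷ 375 → quotient 60, remainder 112
375 ÷ 112 → quotient 3, remainder 39
112 ÷ 39 → quotient 2, remainder 34
39 ÷ 34 → quotient 1, remainder 5
34 ÷ 5 → quotient 6, remainder 4
5 ÷ 4 → quotient 1, remainder 1
4 ÷ 1 → quotient 4, remainder 0

[2; 60, 3, 2, 1, 6, 1, 4]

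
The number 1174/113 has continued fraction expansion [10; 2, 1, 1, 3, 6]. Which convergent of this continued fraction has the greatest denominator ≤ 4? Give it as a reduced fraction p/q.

a_0 = 10: 10/1  (≤ bound)
a_1 = 2: 21/2  (≤ bound)
a_2 = 1: 31/3  (≤ bound)
a_3 = 1: 52/5  (> 4, stop)

31/3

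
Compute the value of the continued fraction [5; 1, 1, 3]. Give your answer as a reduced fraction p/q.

Work from the innermost term outward:
Start with 3.
1 + 1/(3/1) = 1 + 1/3 = 4/3
1 + 1/(4/3) = 1 + 3/4 = 7/4
5 + 1/(7/4) = 5 + 4/7 = 39/7

39/7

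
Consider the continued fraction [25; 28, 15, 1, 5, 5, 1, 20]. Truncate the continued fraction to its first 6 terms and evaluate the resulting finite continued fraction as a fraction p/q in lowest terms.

344966/13779

Start with 5.
5 + 1/(5/1) = 5 + 1/5 = 26/5
1 + 1/(26/5) = 1 + 5/26 = 31/26
15 + 1/(31/26) = 15 + 26/31 = 491/31
28 + 1/(491/31) = 28 + 31/491 = 13779/491
25 + 1/(13779/491) = 25 + 491/13779 = 344966/13779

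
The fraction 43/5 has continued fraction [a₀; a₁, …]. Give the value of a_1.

1

43 = 8·5 + 3, so a_0 = 8
5 = 1·3 + 2, so a_1 = 1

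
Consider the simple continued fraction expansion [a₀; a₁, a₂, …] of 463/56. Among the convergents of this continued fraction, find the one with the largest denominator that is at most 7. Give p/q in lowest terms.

33/4

a_0 = 8: 8/1  (≤ bound)
a_1 = 3: 25/3  (≤ bound)
a_2 = 1: 33/4  (≤ bound)
a_3 = 2: 91/11  (> 7, stop)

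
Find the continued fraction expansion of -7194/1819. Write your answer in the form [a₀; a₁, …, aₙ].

Repeatedly divide and take the remainder:
-7194 ÷ 1819 → quotient -4, remainder 82
1819 ÷ 82 → quotient 22, remainder 15
82 ÷ 15 → quotient 5, remainder 7
15 ÷ 7 → quotient 2, remainder 1
7 ÷ 1 → quotient 7, remainder 0

[-4; 22, 5, 2, 7]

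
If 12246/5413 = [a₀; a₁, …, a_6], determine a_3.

12246 = 2·5413 + 1420, so a_0 = 2
5413 = 3·1420 + 1153, so a_1 = 3
1420 = 1·1153 + 267, so a_2 = 1
1153 = 4·267 + 85, so a_3 = 4

4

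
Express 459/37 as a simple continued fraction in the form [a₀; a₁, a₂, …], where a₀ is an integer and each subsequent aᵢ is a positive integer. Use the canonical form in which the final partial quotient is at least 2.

[12; 2, 2, 7]

Run the Euclidean algorithm, recording each quotient:
459 ÷ 37 → quotient 12, remainder 15
37 ÷ 15 → quotient 2, remainder 7
15 ÷ 7 → quotient 2, remainder 1
7 ÷ 1 → quotient 7, remainder 0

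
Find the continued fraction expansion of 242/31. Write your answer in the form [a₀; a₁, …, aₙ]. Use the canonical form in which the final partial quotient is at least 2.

242 ÷ 31 → quotient 7, remainder 25
31 ÷ 25 → quotient 1, remainder 6
25 ÷ 6 → quotient 4, remainder 1
6 ÷ 1 → quotient 6, remainder 0

[7; 1, 4, 6]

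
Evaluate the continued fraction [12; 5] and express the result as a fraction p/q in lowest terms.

61/5

Start with 5.
12 + 1/(5/1) = 12 + 1/5 = 61/5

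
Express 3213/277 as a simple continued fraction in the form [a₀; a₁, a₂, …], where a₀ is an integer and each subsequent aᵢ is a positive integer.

⌊3213/277⌋ = 11, remainder 166
⌊277/166⌋ = 1, remainder 111
⌊166/111⌋ = 1, remainder 55
⌊111/55⌋ = 2, remainder 1
⌊55/1⌋ = 55, remainder 0

[11; 1, 1, 2, 55]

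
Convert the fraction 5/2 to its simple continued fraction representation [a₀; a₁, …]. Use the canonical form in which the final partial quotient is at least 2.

[2; 2]

Run the Euclidean algorithm, recording each quotient:
⌊5/2⌋ = 2, remainder 1
⌊2/1⌋ = 2, remainder 0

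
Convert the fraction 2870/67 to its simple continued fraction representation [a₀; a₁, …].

[42; 1, 5, 11]

2870 = 42·67 + 56, so a_0 = 42
67 = 1·56 + 11, so a_1 = 1
56 = 5·11 + 1, so a_2 = 5
11 = 11·1 + 0, so a_3 = 11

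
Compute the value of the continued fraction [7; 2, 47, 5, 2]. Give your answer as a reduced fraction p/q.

a_0 = 7: 7/1
a_1 = 2: 15/2
a_2 = 47: 712/95
a_3 = 5: 3575/477
a_4 = 2: 7862/1049

7862/1049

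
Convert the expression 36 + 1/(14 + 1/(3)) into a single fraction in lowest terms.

a_0 = 36: 36/1
a_1 = 14: 505/14
a_2 = 3: 1551/43

1551/43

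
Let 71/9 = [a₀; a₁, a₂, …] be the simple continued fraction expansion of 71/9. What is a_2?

8

⌊71/9⌋ = 7, remainder 8
⌊9/8⌋ = 1, remainder 1
⌊8/1⌋ = 8, remainder 0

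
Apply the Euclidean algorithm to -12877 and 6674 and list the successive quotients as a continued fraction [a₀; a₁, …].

-12877 ÷ 6674 → quotient -2, remainder 471
6674 ÷ 471 → quotient 14, remainder 80
471 ÷ 80 → quotient 5, remainder 71
80 ÷ 71 → quotient 1, remainder 9
71 ÷ 9 → quotient 7, remainder 8
9 ÷ 8 → quotient 1, remainder 1
8 ÷ 1 → quotient 8, remainder 0

[-2; 14, 5, 1, 7, 1, 8]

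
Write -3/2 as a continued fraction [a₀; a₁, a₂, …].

-3 = -2·2 + 1, so a_0 = -2
2 = 2·1 + 0, so a_1 = 2

[-2; 2]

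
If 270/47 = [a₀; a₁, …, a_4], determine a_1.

270 ÷ 47 → quotient 5, remainder 35
47 ÷ 35 → quotient 1, remainder 12

1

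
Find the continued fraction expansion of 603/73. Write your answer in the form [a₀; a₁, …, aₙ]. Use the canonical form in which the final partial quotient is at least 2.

[8; 3, 1, 5, 3]

603 ÷ 73 → quotient 8, remainder 19
73 ÷ 19 → quotient 3, remainder 16
19 ÷ 16 → quotient 1, remainder 3
16 ÷ 3 → quotient 5, remainder 1
3 ÷ 1 → quotient 3, remainder 0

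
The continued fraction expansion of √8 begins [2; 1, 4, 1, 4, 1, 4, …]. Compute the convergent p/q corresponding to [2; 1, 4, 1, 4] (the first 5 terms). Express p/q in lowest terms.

82/29

Build up convergents one term at a time:
a_0 = 2: 2/1
a_1 = 1: 3/1
a_2 = 4: 14/5
a_3 = 1: 17/6
a_4 = 4: 82/29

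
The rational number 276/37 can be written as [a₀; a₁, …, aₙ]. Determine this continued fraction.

[7; 2, 5, 1, 2]

276 = 7·37 + 17, so a_0 = 7
37 = 2·17 + 3, so a_1 = 2
17 = 5·3 + 2, so a_2 = 5
3 = 1·2 + 1, so a_3 = 1
2 = 2·1 + 0, so a_4 = 2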